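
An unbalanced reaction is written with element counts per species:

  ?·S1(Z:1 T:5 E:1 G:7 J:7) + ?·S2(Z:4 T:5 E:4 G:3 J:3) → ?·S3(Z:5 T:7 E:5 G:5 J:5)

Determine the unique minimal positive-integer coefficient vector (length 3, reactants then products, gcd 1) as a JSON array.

Coefficients: [1, 6, 5]

Z: 1·1+6·4 = 25 | 5·5 = 25
T: 1·5+6·5 = 35 | 5·7 = 35
E: 1·1+6·4 = 25 | 5·5 = 25
G: 1·7+6·3 = 25 | 5·5 = 25
J: 1·7+6·3 = 25 | 5·5 = 25
gcd(1,6,5) = 1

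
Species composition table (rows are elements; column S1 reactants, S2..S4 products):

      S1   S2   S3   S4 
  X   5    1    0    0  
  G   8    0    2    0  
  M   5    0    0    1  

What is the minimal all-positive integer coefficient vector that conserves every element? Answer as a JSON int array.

X: 1·5 = 5 | 5·1+4·0+5·0 = 5
G: 1·8 = 8 | 5·0+4·2+5·0 = 8
M: 1·5 = 5 | 5·0+4·0+5·1 = 5
gcd(1,5,4,5) = 1

Coefficients: [1, 5, 4, 5]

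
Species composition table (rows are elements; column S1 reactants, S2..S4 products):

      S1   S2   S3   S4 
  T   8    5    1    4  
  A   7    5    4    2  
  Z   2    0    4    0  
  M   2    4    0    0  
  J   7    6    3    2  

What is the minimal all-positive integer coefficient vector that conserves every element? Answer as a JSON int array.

T: 4·8 = 32 | 2·5+2·1+5·4 = 32
A: 4·7 = 28 | 2·5+2·4+5·2 = 28
Z: 4·2 = 8 | 2·0+2·4+5·0 = 8
M: 4·2 = 8 | 2·4+2·0+5·0 = 8
J: 4·7 = 28 | 2·6+2·3+5·2 = 28
gcd(4,2,2,5) = 1

Coefficients: [4, 2, 2, 5]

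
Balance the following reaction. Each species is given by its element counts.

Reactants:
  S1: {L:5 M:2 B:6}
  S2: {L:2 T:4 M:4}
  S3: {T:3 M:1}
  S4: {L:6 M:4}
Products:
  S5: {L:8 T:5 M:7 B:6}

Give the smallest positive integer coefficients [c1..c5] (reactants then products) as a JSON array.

Coefficients: [6, 6, 2, 1, 6]

L: 6·5+6·2+2·0+1·6 = 48 | 6·8 = 48
T: 6·0+6·4+2·3+1·0 = 30 | 6·5 = 30
M: 6·2+6·4+2·1+1·4 = 42 | 6·7 = 42
B: 6·6+6·0+2·0+1·0 = 36 | 6·6 = 36
gcd(6,6,2,1,6) = 1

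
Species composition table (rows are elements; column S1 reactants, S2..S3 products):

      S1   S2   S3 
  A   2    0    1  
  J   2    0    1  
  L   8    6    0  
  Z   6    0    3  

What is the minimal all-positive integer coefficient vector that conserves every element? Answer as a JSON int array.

Coefficients: [3, 4, 6]

A: 3·2 = 6 | 4·0+6·1 = 6
J: 3·2 = 6 | 4·0+6·1 = 6
L: 3·8 = 24 | 4·6+6·0 = 24
Z: 3·6 = 18 | 4·0+6·3 = 18
gcd(3,4,6) = 1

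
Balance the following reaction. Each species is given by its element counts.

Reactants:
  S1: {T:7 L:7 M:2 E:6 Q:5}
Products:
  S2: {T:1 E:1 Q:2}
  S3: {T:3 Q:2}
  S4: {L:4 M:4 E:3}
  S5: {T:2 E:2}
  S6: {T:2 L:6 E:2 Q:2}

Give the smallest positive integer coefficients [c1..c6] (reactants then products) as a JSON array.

Coefficients: [6, 5, 5, 3, 6, 5]

T: 6·7 = 42 | 5·1+5·3+3·0+6·2+5·2 = 42
L: 6·7 = 42 | 5·0+5·0+3·4+6·0+5·6 = 42
M: 6·2 = 12 | 5·0+5·0+3·4+6·0+5·0 = 12
E: 6·6 = 36 | 5·1+5·0+3·3+6·2+5·2 = 36
Q: 6·5 = 30 | 5·2+5·2+3·0+6·0+5·2 = 30
gcd(6,5,5,3,6,5) = 1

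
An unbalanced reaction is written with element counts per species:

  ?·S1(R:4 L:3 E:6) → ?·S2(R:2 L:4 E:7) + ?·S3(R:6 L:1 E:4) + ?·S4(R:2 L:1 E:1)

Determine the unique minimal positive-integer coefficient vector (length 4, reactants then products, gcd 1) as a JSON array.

Coefficients: [5, 3, 2, 1]

R: 5·4 = 20 | 3·2+2·6+1·2 = 20
L: 5·3 = 15 | 3·4+2·1+1·1 = 15
E: 5·6 = 30 | 3·7+2·4+1·1 = 30
gcd(5,3,2,1) = 1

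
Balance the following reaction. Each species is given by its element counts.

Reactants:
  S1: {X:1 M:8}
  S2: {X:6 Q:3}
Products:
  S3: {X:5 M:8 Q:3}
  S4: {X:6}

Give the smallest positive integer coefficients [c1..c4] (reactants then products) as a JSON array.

Coefficients: [3, 3, 3, 1]

X: 3·1+3·6 = 21 | 3·5+1·6 = 21
M: 3·8+3·0 = 24 | 3·8+1·0 = 24
Q: 3·0+3·3 = 9 | 3·3+1·0 = 9
gcd(3,3,3,1) = 1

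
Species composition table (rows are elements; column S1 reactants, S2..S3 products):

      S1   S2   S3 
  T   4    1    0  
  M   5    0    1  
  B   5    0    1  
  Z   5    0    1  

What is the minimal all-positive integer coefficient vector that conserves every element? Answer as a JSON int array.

T: 1·4 = 4 | 4·1+5·0 = 4
M: 1·5 = 5 | 4·0+5·1 = 5
B: 1·5 = 5 | 4·0+5·1 = 5
Z: 1·5 = 5 | 4·0+5·1 = 5
gcd(1,4,5) = 1

Coefficients: [1, 4, 5]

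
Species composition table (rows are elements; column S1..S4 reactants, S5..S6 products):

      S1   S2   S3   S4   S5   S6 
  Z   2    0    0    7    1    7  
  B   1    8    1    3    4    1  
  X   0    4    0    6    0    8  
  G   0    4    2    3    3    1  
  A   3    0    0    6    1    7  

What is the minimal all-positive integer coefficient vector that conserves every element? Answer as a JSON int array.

Coefficients: [2, 1, 2, 2, 4, 2]

Z: 2·2+1·0+2·0+2·7 = 18 | 4·1+2·7 = 18
B: 2·1+1·8+2·1+2·3 = 18 | 4·4+2·1 = 18
X: 2·0+1·4+2·0+2·6 = 16 | 4·0+2·8 = 16
G: 2·0+1·4+2·2+2·3 = 14 | 4·3+2·1 = 14
A: 2·3+1·0+2·0+2·6 = 18 | 4·1+2·7 = 18
gcd(2,1,2,2,4,2) = 1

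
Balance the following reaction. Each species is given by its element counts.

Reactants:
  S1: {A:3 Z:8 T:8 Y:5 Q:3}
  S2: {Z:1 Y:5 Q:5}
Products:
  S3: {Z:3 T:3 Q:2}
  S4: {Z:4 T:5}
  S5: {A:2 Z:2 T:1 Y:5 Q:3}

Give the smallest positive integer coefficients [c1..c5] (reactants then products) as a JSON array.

Coefficients: [2, 1, 1, 2, 3]

A: 2·3+1·0 = 6 | 1·0+2·0+3·2 = 6
Z: 2·8+1·1 = 17 | 1·3+2·4+3·2 = 17
T: 2·8+1·0 = 16 | 1·3+2·5+3·1 = 16
Y: 2·5+1·5 = 15 | 1·0+2·0+3·5 = 15
Q: 2·3+1·5 = 11 | 1·2+2·0+3·3 = 11
gcd(2,1,1,2,3) = 1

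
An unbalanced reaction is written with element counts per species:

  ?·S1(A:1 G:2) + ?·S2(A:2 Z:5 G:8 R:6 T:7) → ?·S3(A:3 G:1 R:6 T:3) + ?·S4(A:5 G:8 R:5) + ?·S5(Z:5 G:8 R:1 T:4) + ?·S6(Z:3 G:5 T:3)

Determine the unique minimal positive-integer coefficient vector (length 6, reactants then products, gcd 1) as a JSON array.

A: 6·1+4·2 = 14 | 3·3+1·5+1·0+5·0 = 14
Z: 6·0+4·5 = 20 | 3·0+1·0+1·5+5·3 = 20
G: 6·2+4·8 = 44 | 3·1+1·8+1·8+5·5 = 44
R: 6·0+4·6 = 24 | 3·6+1·5+1·1+5·0 = 24
T: 6·0+4·7 = 28 | 3·3+1·0+1·4+5·3 = 28
gcd(6,4,3,1,1,5) = 1

Coefficients: [6, 4, 3, 1, 1, 5]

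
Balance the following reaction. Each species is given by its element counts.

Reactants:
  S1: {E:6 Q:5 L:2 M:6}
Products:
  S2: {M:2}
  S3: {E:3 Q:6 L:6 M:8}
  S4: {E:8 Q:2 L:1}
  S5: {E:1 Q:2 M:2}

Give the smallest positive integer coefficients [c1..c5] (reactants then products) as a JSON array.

E: 4·6 = 24 | 3·0+1·3+2·8+5·1 = 24
Q: 4·5 = 20 | 3·0+1·6+2·2+5·2 = 20
L: 4·2 = 8 | 3·0+1·6+2·1+5·0 = 8
M: 4·6 = 24 | 3·2+1·8+2·0+5·2 = 24
gcd(4,3,1,2,5) = 1

Coefficients: [4, 3, 1, 2, 5]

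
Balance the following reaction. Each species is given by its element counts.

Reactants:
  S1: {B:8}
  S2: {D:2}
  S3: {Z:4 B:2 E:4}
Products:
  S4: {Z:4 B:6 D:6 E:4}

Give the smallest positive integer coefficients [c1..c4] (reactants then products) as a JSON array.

Coefficients: [1, 6, 2, 2]

Z: 1·0+6·0+2·4 = 8 | 2·4 = 8
B: 1·8+6·0+2·2 = 12 | 2·6 = 12
D: 1·0+6·2+2·0 = 12 | 2·6 = 12
E: 1·0+6·0+2·4 = 8 | 2·4 = 8
gcd(1,6,2,2) = 1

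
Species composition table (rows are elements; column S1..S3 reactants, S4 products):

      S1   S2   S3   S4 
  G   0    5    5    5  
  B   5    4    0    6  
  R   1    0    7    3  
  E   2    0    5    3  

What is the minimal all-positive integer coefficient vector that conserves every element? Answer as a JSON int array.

G: 2·0+2·5+1·5 = 15 | 3·5 = 15
B: 2·5+2·4+1·0 = 18 | 3·6 = 18
R: 2·1+2·0+1·7 = 9 | 3·3 = 9
E: 2·2+2·0+1·5 = 9 | 3·3 = 9
gcd(2,2,1,3) = 1

Coefficients: [2, 2, 1, 3]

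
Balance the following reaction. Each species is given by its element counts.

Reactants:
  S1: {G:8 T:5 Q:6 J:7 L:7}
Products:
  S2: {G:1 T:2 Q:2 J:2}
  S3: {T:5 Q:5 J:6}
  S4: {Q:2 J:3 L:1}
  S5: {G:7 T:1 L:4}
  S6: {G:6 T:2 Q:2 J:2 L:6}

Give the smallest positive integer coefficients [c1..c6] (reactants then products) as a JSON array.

Coefficients: [6, 4, 2, 4, 2, 5]

G: 6·8 = 48 | 4·1+2·0+4·0+2·7+5·6 = 48
T: 6·5 = 30 | 4·2+2·5+4·0+2·1+5·2 = 30
Q: 6·6 = 36 | 4·2+2·5+4·2+2·0+5·2 = 36
J: 6·7 = 42 | 4·2+2·6+4·3+2·0+5·2 = 42
L: 6·7 = 42 | 4·0+2·0+4·1+2·4+5·6 = 42
gcd(6,4,2,4,2,5) = 1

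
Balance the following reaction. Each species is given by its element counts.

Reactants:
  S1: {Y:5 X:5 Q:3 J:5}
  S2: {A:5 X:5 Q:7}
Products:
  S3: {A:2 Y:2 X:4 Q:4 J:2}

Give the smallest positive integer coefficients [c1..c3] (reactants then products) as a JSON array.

A: 2·0+2·5 = 10 | 5·2 = 10
Y: 2·5+2·0 = 10 | 5·2 = 10
X: 2·5+2·5 = 20 | 5·4 = 20
Q: 2·3+2·7 = 20 | 5·4 = 20
J: 2·5+2·0 = 10 | 5·2 = 10
gcd(2,2,5) = 1

Coefficients: [2, 2, 5]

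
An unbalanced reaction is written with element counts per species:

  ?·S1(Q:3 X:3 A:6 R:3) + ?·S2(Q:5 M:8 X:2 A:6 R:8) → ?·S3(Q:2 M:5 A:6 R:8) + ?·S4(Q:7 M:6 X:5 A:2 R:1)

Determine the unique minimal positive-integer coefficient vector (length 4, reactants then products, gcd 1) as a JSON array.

Q: 1·3+6·5 = 33 | 6·2+3·7 = 33
M: 1·0+6·8 = 48 | 6·5+3·6 = 48
X: 1·3+6·2 = 15 | 6·0+3·5 = 15
A: 1·6+6·6 = 42 | 6·6+3·2 = 42
R: 1·3+6·8 = 51 | 6·8+3·1 = 51
gcd(1,6,6,3) = 1

Coefficients: [1, 6, 6, 3]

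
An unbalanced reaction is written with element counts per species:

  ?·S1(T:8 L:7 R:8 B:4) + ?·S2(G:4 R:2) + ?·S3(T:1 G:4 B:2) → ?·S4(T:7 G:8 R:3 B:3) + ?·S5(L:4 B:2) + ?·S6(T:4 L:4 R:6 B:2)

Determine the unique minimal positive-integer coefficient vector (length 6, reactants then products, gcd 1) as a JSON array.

Coefficients: [4, 2, 2, 2, 2, 5]

T: 4·8+2·0+2·1 = 34 | 2·7+2·0+5·4 = 34
G: 4·0+2·4+2·4 = 16 | 2·8+2·0+5·0 = 16
L: 4·7+2·0+2·0 = 28 | 2·0+2·4+5·4 = 28
R: 4·8+2·2+2·0 = 36 | 2·3+2·0+5·6 = 36
B: 4·4+2·0+2·2 = 20 | 2·3+2·2+5·2 = 20
gcd(4,2,2,2,2,5) = 1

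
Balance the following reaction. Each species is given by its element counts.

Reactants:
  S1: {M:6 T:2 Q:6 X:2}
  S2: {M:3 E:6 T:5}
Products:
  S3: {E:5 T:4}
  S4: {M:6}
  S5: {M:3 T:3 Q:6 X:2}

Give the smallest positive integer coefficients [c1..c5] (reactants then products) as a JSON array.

Coefficients: [1, 5, 6, 3, 1]

M: 1·6+5·3 = 21 | 6·0+3·6+1·3 = 21
E: 1·0+5·6 = 30 | 6·5+3·0+1·0 = 30
T: 1·2+5·5 = 27 | 6·4+3·0+1·3 = 27
Q: 1·6+5·0 = 6 | 6·0+3·0+1·6 = 6
X: 1·2+5·0 = 2 | 6·0+3·0+1·2 = 2
gcd(1,5,6,3,1) = 1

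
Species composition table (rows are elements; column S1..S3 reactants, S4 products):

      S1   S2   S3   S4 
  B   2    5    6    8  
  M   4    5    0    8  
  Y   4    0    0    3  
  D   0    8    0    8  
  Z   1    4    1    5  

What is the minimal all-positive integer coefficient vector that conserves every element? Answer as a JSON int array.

Coefficients: [3, 4, 1, 4]

B: 3·2+4·5+1·6 = 32 | 4·8 = 32
M: 3·4+4·5+1·0 = 32 | 4·8 = 32
Y: 3·4+4·0+1·0 = 12 | 4·3 = 12
D: 3·0+4·8+1·0 = 32 | 4·8 = 32
Z: 3·1+4·4+1·1 = 20 | 4·5 = 20
gcd(3,4,1,4) = 1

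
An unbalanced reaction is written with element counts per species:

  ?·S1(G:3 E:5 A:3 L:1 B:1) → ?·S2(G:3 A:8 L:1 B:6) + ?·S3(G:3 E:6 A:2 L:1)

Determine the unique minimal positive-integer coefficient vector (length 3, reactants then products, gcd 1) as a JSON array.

G: 6·3 = 18 | 1·3+5·3 = 18
E: 6·5 = 30 | 1·0+5·6 = 30
A: 6·3 = 18 | 1·8+5·2 = 18
L: 6·1 = 6 | 1·1+5·1 = 6
B: 6·1 = 6 | 1·6+5·0 = 6
gcd(6,1,5) = 1

Coefficients: [6, 1, 5]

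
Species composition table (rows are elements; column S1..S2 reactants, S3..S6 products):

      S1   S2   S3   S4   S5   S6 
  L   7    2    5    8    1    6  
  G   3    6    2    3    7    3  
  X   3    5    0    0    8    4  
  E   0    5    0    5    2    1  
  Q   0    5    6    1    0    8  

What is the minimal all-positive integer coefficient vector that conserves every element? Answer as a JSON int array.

Coefficients: [5, 5, 1, 3, 4, 2]

L: 5·7+5·2 = 45 | 1·5+3·8+4·1+2·6 = 45
G: 5·3+5·6 = 45 | 1·2+3·3+4·7+2·3 = 45
X: 5·3+5·5 = 40 | 1·0+3·0+4·8+2·4 = 40
E: 5·0+5·5 = 25 | 1·0+3·5+4·2+2·1 = 25
Q: 5·0+5·5 = 25 | 1·6+3·1+4·0+2·8 = 25
gcd(5,5,1,3,4,2) = 1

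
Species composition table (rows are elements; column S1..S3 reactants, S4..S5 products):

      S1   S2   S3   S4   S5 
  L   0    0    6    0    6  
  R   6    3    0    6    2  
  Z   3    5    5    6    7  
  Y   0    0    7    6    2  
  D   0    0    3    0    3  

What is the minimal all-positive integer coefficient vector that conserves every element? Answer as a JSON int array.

L: 4·0+6·0+6·6 = 36 | 5·0+6·6 = 36
R: 4·6+6·3+6·0 = 42 | 5·6+6·2 = 42
Z: 4·3+6·5+6·5 = 72 | 5·6+6·7 = 72
Y: 4·0+6·0+6·7 = 42 | 5·6+6·2 = 42
D: 4·0+6·0+6·3 = 18 | 5·0+6·3 = 18
gcd(4,6,6,5,6) = 1

Coefficients: [4, 6, 6, 5, 6]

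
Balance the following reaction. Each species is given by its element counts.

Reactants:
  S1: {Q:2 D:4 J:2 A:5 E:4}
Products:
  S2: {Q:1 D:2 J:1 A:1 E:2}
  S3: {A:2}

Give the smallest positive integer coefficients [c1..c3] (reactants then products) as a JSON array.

Coefficients: [2, 4, 3]

Q: 2·2 = 4 | 4·1+3·0 = 4
D: 2·4 = 8 | 4·2+3·0 = 8
J: 2·2 = 4 | 4·1+3·0 = 4
A: 2·5 = 10 | 4·1+3·2 = 10
E: 2·4 = 8 | 4·2+3·0 = 8
gcd(2,4,3) = 1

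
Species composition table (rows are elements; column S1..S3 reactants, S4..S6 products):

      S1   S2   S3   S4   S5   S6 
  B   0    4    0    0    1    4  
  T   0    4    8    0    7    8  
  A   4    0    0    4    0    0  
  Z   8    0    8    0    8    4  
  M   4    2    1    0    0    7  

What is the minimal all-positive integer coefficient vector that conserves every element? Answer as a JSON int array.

Coefficients: [1, 3, 4, 1, 4, 2]

B: 1·0+3·4+4·0 = 12 | 1·0+4·1+2·4 = 12
T: 1·0+3·4+4·8 = 44 | 1·0+4·7+2·8 = 44
A: 1·4+3·0+4·0 = 4 | 1·4+4·0+2·0 = 4
Z: 1·8+3·0+4·8 = 40 | 1·0+4·8+2·4 = 40
M: 1·4+3·2+4·1 = 14 | 1·0+4·0+2·7 = 14
gcd(1,3,4,1,4,2) = 1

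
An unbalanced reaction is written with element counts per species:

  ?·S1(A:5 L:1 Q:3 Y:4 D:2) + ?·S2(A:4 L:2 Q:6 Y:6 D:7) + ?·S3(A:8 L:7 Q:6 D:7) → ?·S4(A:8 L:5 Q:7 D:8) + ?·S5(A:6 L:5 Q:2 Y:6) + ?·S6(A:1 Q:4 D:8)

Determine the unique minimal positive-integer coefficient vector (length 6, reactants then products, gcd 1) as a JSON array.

A: 3·5+1·4+5·8 = 59 | 5·8+3·6+1·1 = 59
L: 3·1+1·2+5·7 = 40 | 5·5+3·5+1·0 = 40
Q: 3·3+1·6+5·6 = 45 | 5·7+3·2+1·4 = 45
Y: 3·4+1·6+5·0 = 18 | 5·0+3·6+1·0 = 18
D: 3·2+1·7+5·7 = 48 | 5·8+3·0+1·8 = 48
gcd(3,1,5,5,3,1) = 1

Coefficients: [3, 1, 5, 5, 3, 1]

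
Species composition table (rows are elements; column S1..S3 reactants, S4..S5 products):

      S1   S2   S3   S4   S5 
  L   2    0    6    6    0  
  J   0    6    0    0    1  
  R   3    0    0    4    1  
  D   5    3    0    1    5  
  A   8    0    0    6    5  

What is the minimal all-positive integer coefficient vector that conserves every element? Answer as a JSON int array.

Coefficients: [6, 1, 1, 3, 6]

L: 6·2+1·0+1·6 = 18 | 3·6+6·0 = 18
J: 6·0+1·6+1·0 = 6 | 3·0+6·1 = 6
R: 6·3+1·0+1·0 = 18 | 3·4+6·1 = 18
D: 6·5+1·3+1·0 = 33 | 3·1+6·5 = 33
A: 6·8+1·0+1·0 = 48 | 3·6+6·5 = 48
gcd(6,1,1,3,6) = 1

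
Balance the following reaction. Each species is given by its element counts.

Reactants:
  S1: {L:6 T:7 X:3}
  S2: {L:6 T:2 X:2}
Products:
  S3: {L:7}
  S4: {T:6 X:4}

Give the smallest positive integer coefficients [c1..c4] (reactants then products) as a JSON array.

L: 2·6+5·6 = 42 | 6·7+4·0 = 42
T: 2·7+5·2 = 24 | 6·0+4·6 = 24
X: 2·3+5·2 = 16 | 6·0+4·4 = 16
gcd(2,5,6,4) = 1

Coefficients: [2, 5, 6, 4]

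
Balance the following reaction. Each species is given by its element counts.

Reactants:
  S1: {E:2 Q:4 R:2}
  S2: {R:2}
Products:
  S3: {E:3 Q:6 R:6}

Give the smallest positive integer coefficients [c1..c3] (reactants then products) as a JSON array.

E: 3·2+3·0 = 6 | 2·3 = 6
Q: 3·4+3·0 = 12 | 2·6 = 12
R: 3·2+3·2 = 12 | 2·6 = 12
gcd(3,3,2) = 1

Coefficients: [3, 3, 2]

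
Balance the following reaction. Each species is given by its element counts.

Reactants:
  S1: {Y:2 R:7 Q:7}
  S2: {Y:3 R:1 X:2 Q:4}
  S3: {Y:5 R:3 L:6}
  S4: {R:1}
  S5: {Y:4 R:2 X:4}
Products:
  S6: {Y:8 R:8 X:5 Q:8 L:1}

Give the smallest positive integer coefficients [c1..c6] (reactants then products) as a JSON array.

Y: 4·2+5·3+1·5+2·0+5·4 = 48 | 6·8 = 48
R: 4·7+5·1+1·3+2·1+5·2 = 48 | 6·8 = 48
X: 4·0+5·2+1·0+2·0+5·4 = 30 | 6·5 = 30
Q: 4·7+5·4+1·0+2·0+5·0 = 48 | 6·8 = 48
L: 4·0+5·0+1·6+2·0+5·0 = 6 | 6·1 = 6
gcd(4,5,1,2,5,6) = 1

Coefficients: [4, 5, 1, 2, 5, 6]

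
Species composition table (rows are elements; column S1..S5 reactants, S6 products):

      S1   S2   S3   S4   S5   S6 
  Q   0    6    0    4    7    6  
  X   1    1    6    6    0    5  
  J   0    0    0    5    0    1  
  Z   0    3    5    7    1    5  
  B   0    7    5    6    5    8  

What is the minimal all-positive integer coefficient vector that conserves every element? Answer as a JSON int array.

Coefficients: [5, 2, 2, 1, 2, 5]

Q: 5·0+2·6+2·0+1·4+2·7 = 30 | 5·6 = 30
X: 5·1+2·1+2·6+1·6+2·0 = 25 | 5·5 = 25
J: 5·0+2·0+2·0+1·5+2·0 = 5 | 5·1 = 5
Z: 5·0+2·3+2·5+1·7+2·1 = 25 | 5·5 = 25
B: 5·0+2·7+2·5+1·6+2·5 = 40 | 5·8 = 40
gcd(5,2,2,1,2,5) = 1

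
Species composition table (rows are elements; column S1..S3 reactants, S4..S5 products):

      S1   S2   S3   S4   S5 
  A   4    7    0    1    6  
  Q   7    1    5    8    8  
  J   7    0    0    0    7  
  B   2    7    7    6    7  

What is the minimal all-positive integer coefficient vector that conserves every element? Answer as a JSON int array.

A: 3·4+1·7+2·0 = 19 | 1·1+3·6 = 19
Q: 3·7+1·1+2·5 = 32 | 1·8+3·8 = 32
J: 3·7+1·0+2·0 = 21 | 1·0+3·7 = 21
B: 3·2+1·7+2·7 = 27 | 1·6+3·7 = 27
gcd(3,1,2,1,3) = 1

Coefficients: [3, 1, 2, 1, 3]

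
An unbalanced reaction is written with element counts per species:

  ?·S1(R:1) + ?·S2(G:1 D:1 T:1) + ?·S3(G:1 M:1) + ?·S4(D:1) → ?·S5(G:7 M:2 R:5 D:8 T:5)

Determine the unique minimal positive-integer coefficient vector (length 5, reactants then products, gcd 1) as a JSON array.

G: 5·0+5·1+2·1+3·0 = 7 | 1·7 = 7
M: 5·0+5·0+2·1+3·0 = 2 | 1·2 = 2
R: 5·1+5·0+2·0+3·0 = 5 | 1·5 = 5
D: 5·0+5·1+2·0+3·1 = 8 | 1·8 = 8
T: 5·0+5·1+2·0+3·0 = 5 | 1·5 = 5
gcd(5,5,2,3,1) = 1

Coefficients: [5, 5, 2, 3, 1]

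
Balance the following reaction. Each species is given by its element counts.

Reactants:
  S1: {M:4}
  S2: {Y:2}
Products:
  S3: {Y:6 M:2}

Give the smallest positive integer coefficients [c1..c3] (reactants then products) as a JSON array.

Y: 1·0+6·2 = 12 | 2·6 = 12
M: 1·4+6·0 = 4 | 2·2 = 4
gcd(1,6,2) = 1

Coefficients: [1, 6, 2]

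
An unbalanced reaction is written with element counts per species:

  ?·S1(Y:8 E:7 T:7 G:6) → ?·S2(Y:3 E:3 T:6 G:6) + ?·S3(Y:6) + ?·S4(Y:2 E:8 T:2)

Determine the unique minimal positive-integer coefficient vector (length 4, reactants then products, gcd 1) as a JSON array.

Coefficients: [6, 6, 4, 3]

Y: 6·8 = 48 | 6·3+4·6+3·2 = 48
E: 6·7 = 42 | 6·3+4·0+3·8 = 42
T: 6·7 = 42 | 6·6+4·0+3·2 = 42
G: 6·6 = 36 | 6·6+4·0+3·0 = 36
gcd(6,6,4,3) = 1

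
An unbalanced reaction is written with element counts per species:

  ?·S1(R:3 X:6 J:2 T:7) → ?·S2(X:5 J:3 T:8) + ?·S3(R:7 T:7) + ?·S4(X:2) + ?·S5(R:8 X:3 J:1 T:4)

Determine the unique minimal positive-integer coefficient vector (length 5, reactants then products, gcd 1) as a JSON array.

R: 5·3 = 15 | 3·0+1·7+6·0+1·8 = 15
X: 5·6 = 30 | 3·5+1·0+6·2+1·3 = 30
J: 5·2 = 10 | 3·3+1·0+6·0+1·1 = 10
T: 5·7 = 35 | 3·8+1·7+6·0+1·4 = 35
gcd(5,3,1,6,1) = 1

Coefficients: [5, 3, 1, 6, 1]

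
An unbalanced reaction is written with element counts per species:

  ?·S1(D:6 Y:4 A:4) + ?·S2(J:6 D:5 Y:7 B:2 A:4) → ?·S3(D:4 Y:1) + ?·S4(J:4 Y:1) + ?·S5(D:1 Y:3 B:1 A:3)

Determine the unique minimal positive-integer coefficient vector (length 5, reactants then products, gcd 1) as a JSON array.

Coefficients: [1, 2, 3, 3, 4]

J: 1·0+2·6 = 12 | 3·0+3·4+4·0 = 12
D: 1·6+2·5 = 16 | 3·4+3·0+4·1 = 16
Y: 1·4+2·7 = 18 | 3·1+3·1+4·3 = 18
B: 1·0+2·2 = 4 | 3·0+3·0+4·1 = 4
A: 1·4+2·4 = 12 | 3·0+3·0+4·3 = 12
gcd(1,2,3,3,4) = 1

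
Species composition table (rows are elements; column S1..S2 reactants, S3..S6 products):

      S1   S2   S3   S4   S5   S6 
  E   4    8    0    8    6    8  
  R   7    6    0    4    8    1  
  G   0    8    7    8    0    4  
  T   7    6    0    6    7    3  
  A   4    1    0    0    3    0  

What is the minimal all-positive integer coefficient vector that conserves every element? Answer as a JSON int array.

E: 3·4+6·8 = 60 | 4·0+2·8+6·6+1·8 = 60
R: 3·7+6·6 = 57 | 4·0+2·4+6·8+1·1 = 57
G: 3·0+6·8 = 48 | 4·7+2·8+6·0+1·4 = 48
T: 3·7+6·6 = 57 | 4·0+2·6+6·7+1·3 = 57
A: 3·4+6·1 = 18 | 4·0+2·0+6·3+1·0 = 18
gcd(3,6,4,2,6,1) = 1

Coefficients: [3, 6, 4, 2, 6, 1]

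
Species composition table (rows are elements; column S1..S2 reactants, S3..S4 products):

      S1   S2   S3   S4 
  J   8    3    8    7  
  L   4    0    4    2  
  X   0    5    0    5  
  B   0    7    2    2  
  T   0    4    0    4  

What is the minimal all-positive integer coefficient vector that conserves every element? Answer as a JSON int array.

Coefficients: [6, 2, 5, 2]

J: 6·8+2·3 = 54 | 5·8+2·7 = 54
L: 6·4+2·0 = 24 | 5·4+2·2 = 24
X: 6·0+2·5 = 10 | 5·0+2·5 = 10
B: 6·0+2·7 = 14 | 5·2+2·2 = 14
T: 6·0+2·4 = 8 | 5·0+2·4 = 8
gcd(6,2,5,2) = 1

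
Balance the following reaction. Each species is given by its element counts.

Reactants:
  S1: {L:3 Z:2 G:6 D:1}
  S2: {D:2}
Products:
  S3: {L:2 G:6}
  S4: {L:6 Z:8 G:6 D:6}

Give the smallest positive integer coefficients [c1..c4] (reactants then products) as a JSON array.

Coefficients: [4, 1, 3, 1]

L: 4·3+1·0 = 12 | 3·2+1·6 = 12
Z: 4·2+1·0 = 8 | 3·0+1·8 = 8
G: 4·6+1·0 = 24 | 3·6+1·6 = 24
D: 4·1+1·2 = 6 | 3·0+1·6 = 6
gcd(4,1,3,1) = 1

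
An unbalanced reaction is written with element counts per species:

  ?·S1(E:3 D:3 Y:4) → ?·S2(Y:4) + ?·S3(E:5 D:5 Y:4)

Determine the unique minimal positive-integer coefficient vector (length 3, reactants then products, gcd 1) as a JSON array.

E: 5·3 = 15 | 2·0+3·5 = 15
D: 5·3 = 15 | 2·0+3·5 = 15
Y: 5·4 = 20 | 2·4+3·4 = 20
gcd(5,2,3) = 1

Coefficients: [5, 2, 3]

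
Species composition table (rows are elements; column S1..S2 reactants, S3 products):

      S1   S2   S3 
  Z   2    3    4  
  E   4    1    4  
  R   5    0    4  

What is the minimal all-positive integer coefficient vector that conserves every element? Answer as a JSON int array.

Z: 4·2+4·3 = 20 | 5·4 = 20
E: 4·4+4·1 = 20 | 5·4 = 20
R: 4·5+4·0 = 20 | 5·4 = 20
gcd(4,4,5) = 1

Coefficients: [4, 4, 5]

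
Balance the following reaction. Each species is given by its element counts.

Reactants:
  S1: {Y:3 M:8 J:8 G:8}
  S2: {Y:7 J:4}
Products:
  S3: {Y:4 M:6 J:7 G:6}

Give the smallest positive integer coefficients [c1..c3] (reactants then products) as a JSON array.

Coefficients: [3, 1, 4]

Y: 3·3+1·7 = 16 | 4·4 = 16
M: 3·8+1·0 = 24 | 4·6 = 24
J: 3·8+1·4 = 28 | 4·7 = 28
G: 3·8+1·0 = 24 | 4·6 = 24
gcd(3,1,4) = 1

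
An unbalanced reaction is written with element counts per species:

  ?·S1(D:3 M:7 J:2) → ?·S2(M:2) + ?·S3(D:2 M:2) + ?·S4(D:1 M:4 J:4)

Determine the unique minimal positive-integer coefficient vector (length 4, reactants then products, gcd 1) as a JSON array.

Coefficients: [4, 5, 5, 2]

D: 4·3 = 12 | 5·0+5·2+2·1 = 12
M: 4·7 = 28 | 5·2+5·2+2·4 = 28
J: 4·2 = 8 | 5·0+5·0+2·4 = 8
gcd(4,5,5,2) = 1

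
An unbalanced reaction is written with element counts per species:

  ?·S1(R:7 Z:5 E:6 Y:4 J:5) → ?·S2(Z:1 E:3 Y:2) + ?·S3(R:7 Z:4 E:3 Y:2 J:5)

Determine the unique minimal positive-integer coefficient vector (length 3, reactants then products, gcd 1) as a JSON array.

Coefficients: [1, 1, 1]

R: 1·7 = 7 | 1·0+1·7 = 7
Z: 1·5 = 5 | 1·1+1·4 = 5
E: 1·6 = 6 | 1·3+1·3 = 6
Y: 1·4 = 4 | 1·2+1·2 = 4
J: 1·5 = 5 | 1·0+1·5 = 5
gcd(1,1,1) = 1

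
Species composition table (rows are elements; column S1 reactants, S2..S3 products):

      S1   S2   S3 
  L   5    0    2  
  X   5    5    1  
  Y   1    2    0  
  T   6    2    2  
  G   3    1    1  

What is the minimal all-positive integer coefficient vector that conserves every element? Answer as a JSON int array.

L: 2·5 = 10 | 1·0+5·2 = 10
X: 2·5 = 10 | 1·5+5·1 = 10
Y: 2·1 = 2 | 1·2+5·0 = 2
T: 2·6 = 12 | 1·2+5·2 = 12
G: 2·3 = 6 | 1·1+5·1 = 6
gcd(2,1,5) = 1

Coefficients: [2, 1, 5]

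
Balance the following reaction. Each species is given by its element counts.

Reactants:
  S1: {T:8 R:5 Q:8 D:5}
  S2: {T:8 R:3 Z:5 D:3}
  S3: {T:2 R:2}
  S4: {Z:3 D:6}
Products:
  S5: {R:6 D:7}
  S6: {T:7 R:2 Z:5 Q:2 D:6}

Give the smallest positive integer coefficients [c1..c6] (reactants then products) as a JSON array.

Coefficients: [1, 1, 6, 5, 2, 4]

T: 1·8+1·8+6·2+5·0 = 28 | 2·0+4·7 = 28
R: 1·5+1·3+6·2+5·0 = 20 | 2·6+4·2 = 20
Z: 1·0+1·5+6·0+5·3 = 20 | 2·0+4·5 = 20
Q: 1·8+1·0+6·0+5·0 = 8 | 2·0+4·2 = 8
D: 1·5+1·3+6·0+5·6 = 38 | 2·7+4·6 = 38
gcd(1,1,6,5,2,4) = 1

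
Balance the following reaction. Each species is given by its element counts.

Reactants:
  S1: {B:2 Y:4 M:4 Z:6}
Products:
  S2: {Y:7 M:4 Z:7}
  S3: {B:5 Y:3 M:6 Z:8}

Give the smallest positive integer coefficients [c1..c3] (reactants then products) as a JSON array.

Coefficients: [5, 2, 2]

B: 5·2 = 10 | 2·0+2·5 = 10
Y: 5·4 = 20 | 2·7+2·3 = 20
M: 5·4 = 20 | 2·4+2·6 = 20
Z: 5·6 = 30 | 2·7+2·8 = 30
gcd(5,2,2) = 1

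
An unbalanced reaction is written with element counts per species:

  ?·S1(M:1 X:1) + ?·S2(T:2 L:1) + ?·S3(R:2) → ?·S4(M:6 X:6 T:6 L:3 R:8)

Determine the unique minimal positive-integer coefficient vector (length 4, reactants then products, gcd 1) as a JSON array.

M: 6·1+3·0+4·0 = 6 | 1·6 = 6
X: 6·1+3·0+4·0 = 6 | 1·6 = 6
T: 6·0+3·2+4·0 = 6 | 1·6 = 6
L: 6·0+3·1+4·0 = 3 | 1·3 = 3
R: 6·0+3·0+4·2 = 8 | 1·8 = 8
gcd(6,3,4,1) = 1

Coefficients: [6, 3, 4, 1]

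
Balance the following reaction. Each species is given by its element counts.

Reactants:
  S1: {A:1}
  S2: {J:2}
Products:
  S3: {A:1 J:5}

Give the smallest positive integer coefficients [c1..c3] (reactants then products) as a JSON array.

Coefficients: [2, 5, 2]

A: 2·1+5·0 = 2 | 2·1 = 2
J: 2·0+5·2 = 10 | 2·5 = 10
gcd(2,5,2) = 1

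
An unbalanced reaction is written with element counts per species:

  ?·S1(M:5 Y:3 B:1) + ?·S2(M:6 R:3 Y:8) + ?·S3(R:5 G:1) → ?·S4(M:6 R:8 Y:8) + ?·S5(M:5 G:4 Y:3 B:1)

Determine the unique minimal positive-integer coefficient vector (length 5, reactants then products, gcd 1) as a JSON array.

Coefficients: [1, 4, 4, 4, 1]

M: 1·5+4·6+4·0 = 29 | 4·6+1·5 = 29
R: 1·0+4·3+4·5 = 32 | 4·8+1·0 = 32
G: 1·0+4·0+4·1 = 4 | 4·0+1·4 = 4
Y: 1·3+4·8+4·0 = 35 | 4·8+1·3 = 35
B: 1·1+4·0+4·0 = 1 | 4·0+1·1 = 1
gcd(1,4,4,4,1) = 1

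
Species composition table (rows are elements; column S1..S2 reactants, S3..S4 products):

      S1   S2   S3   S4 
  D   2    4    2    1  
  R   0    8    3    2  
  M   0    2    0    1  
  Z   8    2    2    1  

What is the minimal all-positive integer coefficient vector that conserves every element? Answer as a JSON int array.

D: 1·2+3·4 = 14 | 4·2+6·1 = 14
R: 1·0+3·8 = 24 | 4·3+6·2 = 24
M: 1·0+3·2 = 6 | 4·0+6·1 = 6
Z: 1·8+3·2 = 14 | 4·2+6·1 = 14
gcd(1,3,4,6) = 1

Coefficients: [1, 3, 4, 6]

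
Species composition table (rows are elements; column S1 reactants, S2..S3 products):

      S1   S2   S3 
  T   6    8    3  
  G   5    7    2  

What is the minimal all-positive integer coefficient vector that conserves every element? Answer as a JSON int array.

Coefficients: [5, 3, 2]

T: 5·6 = 30 | 3·8+2·3 = 30
G: 5·5 = 25 | 3·7+2·2 = 25
gcd(5,3,2) = 1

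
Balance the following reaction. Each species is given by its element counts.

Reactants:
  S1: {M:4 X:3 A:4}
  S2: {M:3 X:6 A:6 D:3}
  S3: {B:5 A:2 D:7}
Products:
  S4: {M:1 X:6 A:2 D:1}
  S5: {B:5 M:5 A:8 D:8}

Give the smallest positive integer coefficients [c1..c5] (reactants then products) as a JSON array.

B: 4·0+3·0+4·5 = 20 | 5·0+4·5 = 20
M: 4·4+3·3+4·0 = 25 | 5·1+4·5 = 25
X: 4·3+3·6+4·0 = 30 | 5·6+4·0 = 30
A: 4·4+3·6+4·2 = 42 | 5·2+4·8 = 42
D: 4·0+3·3+4·7 = 37 | 5·1+4·8 = 37
gcd(4,3,4,5,4) = 1

Coefficients: [4, 3, 4, 5, 4]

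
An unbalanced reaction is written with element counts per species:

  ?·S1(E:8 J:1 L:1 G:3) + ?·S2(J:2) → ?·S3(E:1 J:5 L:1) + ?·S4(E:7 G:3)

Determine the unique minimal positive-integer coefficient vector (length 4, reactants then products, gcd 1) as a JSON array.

Coefficients: [1, 2, 1, 1]

E: 1·8+2·0 = 8 | 1·1+1·7 = 8
J: 1·1+2·2 = 5 | 1·5+1·0 = 5
L: 1·1+2·0 = 1 | 1·1+1·0 = 1
G: 1·3+2·0 = 3 | 1·0+1·3 = 3
gcd(1,2,1,1) = 1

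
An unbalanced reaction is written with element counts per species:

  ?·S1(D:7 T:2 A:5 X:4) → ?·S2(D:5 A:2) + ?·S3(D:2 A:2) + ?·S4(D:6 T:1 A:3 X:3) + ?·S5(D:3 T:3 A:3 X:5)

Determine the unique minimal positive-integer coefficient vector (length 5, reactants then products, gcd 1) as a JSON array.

D: 6·7 = 42 | 1·5+5·2+3·6+3·3 = 42
T: 6·2 = 12 | 1·0+5·0+3·1+3·3 = 12
A: 6·5 = 30 | 1·2+5·2+3·3+3·3 = 30
X: 6·4 = 24 | 1·0+5·0+3·3+3·5 = 24
gcd(6,1,5,3,3) = 1

Coefficients: [6, 1, 5, 3, 3]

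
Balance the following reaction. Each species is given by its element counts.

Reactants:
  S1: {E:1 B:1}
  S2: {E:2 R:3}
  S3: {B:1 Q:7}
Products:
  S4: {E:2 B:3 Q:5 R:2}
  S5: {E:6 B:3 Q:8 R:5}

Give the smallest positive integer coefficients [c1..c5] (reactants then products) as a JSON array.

E: 6·1+4·2+3·0 = 14 | 1·2+2·6 = 14
B: 6·1+4·0+3·1 = 9 | 1·3+2·3 = 9
Q: 6·0+4·0+3·7 = 21 | 1·5+2·8 = 21
R: 6·0+4·3+3·0 = 12 | 1·2+2·5 = 12
gcd(6,4,3,1,2) = 1

Coefficients: [6, 4, 3, 1, 2]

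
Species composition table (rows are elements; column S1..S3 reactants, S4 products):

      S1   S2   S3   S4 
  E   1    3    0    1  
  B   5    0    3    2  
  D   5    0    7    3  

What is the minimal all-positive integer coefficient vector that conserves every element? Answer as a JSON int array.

Coefficients: [1, 1, 1, 4]

E: 1·1+1·3+1·0 = 4 | 4·1 = 4
B: 1·5+1·0+1·3 = 8 | 4·2 = 8
D: 1·5+1·0+1·7 = 12 | 4·3 = 12
gcd(1,1,1,4) = 1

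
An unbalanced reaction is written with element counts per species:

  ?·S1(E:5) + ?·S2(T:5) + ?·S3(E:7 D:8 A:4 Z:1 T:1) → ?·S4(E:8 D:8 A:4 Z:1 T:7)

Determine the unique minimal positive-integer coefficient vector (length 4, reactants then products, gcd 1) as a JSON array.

Coefficients: [1, 6, 5, 5]

E: 1·5+6·0+5·7 = 40 | 5·8 = 40
D: 1·0+6·0+5·8 = 40 | 5·8 = 40
A: 1·0+6·0+5·4 = 20 | 5·4 = 20
Z: 1·0+6·0+5·1 = 5 | 5·1 = 5
T: 1·0+6·5+5·1 = 35 | 5·7 = 35
gcd(1,6,5,5) = 1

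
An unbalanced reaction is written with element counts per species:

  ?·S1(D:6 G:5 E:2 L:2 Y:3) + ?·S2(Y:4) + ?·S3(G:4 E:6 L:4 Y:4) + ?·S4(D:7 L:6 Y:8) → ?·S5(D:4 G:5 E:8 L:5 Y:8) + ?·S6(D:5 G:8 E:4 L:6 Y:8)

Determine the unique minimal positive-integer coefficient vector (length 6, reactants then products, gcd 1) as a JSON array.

Coefficients: [4, 3, 6, 1, 4, 3]

D: 4·6+3·0+6·0+1·7 = 31 | 4·4+3·5 = 31
G: 4·5+3·0+6·4+1·0 = 44 | 4·5+3·8 = 44
E: 4·2+3·0+6·6+1·0 = 44 | 4·8+3·4 = 44
L: 4·2+3·0+6·4+1·6 = 38 | 4·5+3·6 = 38
Y: 4·3+3·4+6·4+1·8 = 56 | 4·8+3·8 = 56
gcd(4,3,6,1,4,3) = 1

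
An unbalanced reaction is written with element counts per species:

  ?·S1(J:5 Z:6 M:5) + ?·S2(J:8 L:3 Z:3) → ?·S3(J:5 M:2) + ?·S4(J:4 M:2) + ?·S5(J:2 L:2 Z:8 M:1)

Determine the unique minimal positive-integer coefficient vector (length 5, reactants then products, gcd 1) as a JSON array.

J: 3·5+2·8 = 31 | 1·5+5·4+3·2 = 31
L: 3·0+2·3 = 6 | 1·0+5·0+3·2 = 6
Z: 3·6+2·3 = 24 | 1·0+5·0+3·8 = 24
M: 3·5+2·0 = 15 | 1·2+5·2+3·1 = 15
gcd(3,2,1,5,3) = 1

Coefficients: [3, 2, 1, 5, 3]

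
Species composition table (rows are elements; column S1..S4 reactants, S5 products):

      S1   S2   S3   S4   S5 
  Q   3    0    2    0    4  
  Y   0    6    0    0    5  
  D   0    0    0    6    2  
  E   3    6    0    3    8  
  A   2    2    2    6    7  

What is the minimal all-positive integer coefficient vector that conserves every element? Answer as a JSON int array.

Q: 4·3+5·0+6·2+2·0 = 24 | 6·4 = 24
Y: 4·0+5·6+6·0+2·0 = 30 | 6·5 = 30
D: 4·0+5·0+6·0+2·6 = 12 | 6·2 = 12
E: 4·3+5·6+6·0+2·3 = 48 | 6·8 = 48
A: 4·2+5·2+6·2+2·6 = 42 | 6·7 = 42
gcd(4,5,6,2,6) = 1

Coefficients: [4, 5, 6, 2, 6]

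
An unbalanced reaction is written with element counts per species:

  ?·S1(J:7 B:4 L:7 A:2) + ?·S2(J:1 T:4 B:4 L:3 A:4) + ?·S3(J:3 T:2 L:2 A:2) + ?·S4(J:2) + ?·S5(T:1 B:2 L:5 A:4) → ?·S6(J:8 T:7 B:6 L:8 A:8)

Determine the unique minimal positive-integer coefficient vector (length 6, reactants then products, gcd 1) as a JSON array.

J: 1·7+6·1+5·3+6·2+1·0 = 40 | 5·8 = 40
T: 1·0+6·4+5·2+6·0+1·1 = 35 | 5·7 = 35
B: 1·4+6·4+5·0+6·0+1·2 = 30 | 5·6 = 30
L: 1·7+6·3+5·2+6·0+1·5 = 40 | 5·8 = 40
A: 1·2+6·4+5·2+6·0+1·4 = 40 | 5·8 = 40
gcd(1,6,5,6,1,5) = 1

Coefficients: [1, 6, 5, 6, 1, 5]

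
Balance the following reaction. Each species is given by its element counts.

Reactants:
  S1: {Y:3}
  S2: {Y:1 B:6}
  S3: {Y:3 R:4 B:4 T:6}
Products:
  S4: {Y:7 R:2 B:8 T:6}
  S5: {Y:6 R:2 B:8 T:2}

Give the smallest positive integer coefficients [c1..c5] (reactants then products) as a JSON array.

Coefficients: [5, 4, 2, 1, 3]

Y: 5·3+4·1+2·3 = 25 | 1·7+3·6 = 25
R: 5·0+4·0+2·4 = 8 | 1·2+3·2 = 8
B: 5·0+4·6+2·4 = 32 | 1·8+3·8 = 32
T: 5·0+4·0+2·6 = 12 | 1·6+3·2 = 12
gcd(5,4,2,1,3) = 1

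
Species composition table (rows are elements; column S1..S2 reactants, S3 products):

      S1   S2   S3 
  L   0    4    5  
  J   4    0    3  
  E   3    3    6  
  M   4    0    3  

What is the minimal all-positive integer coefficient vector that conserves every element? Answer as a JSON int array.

Coefficients: [3, 5, 4]

L: 3·0+5·4 = 20 | 4·5 = 20
J: 3·4+5·0 = 12 | 4·3 = 12
E: 3·3+5·3 = 24 | 4·6 = 24
M: 3·4+5·0 = 12 | 4·3 = 12
gcd(3,5,4) = 1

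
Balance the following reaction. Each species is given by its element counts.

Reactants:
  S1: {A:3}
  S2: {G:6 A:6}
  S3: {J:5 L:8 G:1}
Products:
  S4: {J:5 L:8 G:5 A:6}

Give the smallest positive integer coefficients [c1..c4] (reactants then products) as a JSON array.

J: 2·0+2·0+3·5 = 15 | 3·5 = 15
L: 2·0+2·0+3·8 = 24 | 3·8 = 24
G: 2·0+2·6+3·1 = 15 | 3·5 = 15
A: 2·3+2·6+3·0 = 18 | 3·6 = 18
gcd(2,2,3,3) = 1

Coefficients: [2, 2, 3, 3]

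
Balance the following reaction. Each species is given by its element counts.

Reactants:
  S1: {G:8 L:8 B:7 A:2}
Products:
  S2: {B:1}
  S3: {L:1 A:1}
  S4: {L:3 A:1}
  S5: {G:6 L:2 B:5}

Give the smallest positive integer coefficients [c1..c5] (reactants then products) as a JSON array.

Coefficients: [3, 1, 1, 5, 4]

G: 3·8 = 24 | 1·0+1·0+5·0+4·6 = 24
L: 3·8 = 24 | 1·0+1·1+5·3+4·2 = 24
B: 3·7 = 21 | 1·1+1·0+5·0+4·5 = 21
A: 3·2 = 6 | 1·0+1·1+5·1+4·0 = 6
gcd(3,1,1,5,4) = 1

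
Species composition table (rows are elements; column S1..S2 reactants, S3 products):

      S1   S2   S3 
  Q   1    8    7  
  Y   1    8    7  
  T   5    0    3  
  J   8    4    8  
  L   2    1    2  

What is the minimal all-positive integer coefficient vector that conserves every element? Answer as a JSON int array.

Coefficients: [3, 4, 5]

Q: 3·1+4·8 = 35 | 5·7 = 35
Y: 3·1+4·8 = 35 | 5·7 = 35
T: 3·5+4·0 = 15 | 5·3 = 15
J: 3·8+4·4 = 40 | 5·8 = 40
L: 3·2+4·1 = 10 | 5·2 = 10
gcd(3,4,5) = 1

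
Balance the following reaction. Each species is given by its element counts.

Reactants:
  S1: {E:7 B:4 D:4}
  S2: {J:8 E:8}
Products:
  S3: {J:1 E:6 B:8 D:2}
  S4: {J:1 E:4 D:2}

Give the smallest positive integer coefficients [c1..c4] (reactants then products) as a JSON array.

J: 4·0+1·8 = 8 | 2·1+6·1 = 8
E: 4·7+1·8 = 36 | 2·6+6·4 = 36
B: 4·4+1·0 = 16 | 2·8+6·0 = 16
D: 4·4+1·0 = 16 | 2·2+6·2 = 16
gcd(4,1,2,6) = 1

Coefficients: [4, 1, 2, 6]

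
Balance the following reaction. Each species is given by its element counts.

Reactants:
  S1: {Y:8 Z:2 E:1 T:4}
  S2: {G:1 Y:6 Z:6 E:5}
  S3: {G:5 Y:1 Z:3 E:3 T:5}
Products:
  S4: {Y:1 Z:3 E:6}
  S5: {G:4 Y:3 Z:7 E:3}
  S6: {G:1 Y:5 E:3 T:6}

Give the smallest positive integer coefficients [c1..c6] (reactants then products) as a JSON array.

G: 1·0+4·1+4·5 = 24 | 1·0+5·4+4·1 = 24
Y: 1·8+4·6+4·1 = 36 | 1·1+5·3+4·5 = 36
Z: 1·2+4·6+4·3 = 38 | 1·3+5·7+4·0 = 38
E: 1·1+4·5+4·3 = 33 | 1·6+5·3+4·3 = 33
T: 1·4+4·0+4·5 = 24 | 1·0+5·0+4·6 = 24
gcd(1,4,4,1,5,4) = 1

Coefficients: [1, 4, 4, 1, 5, 4]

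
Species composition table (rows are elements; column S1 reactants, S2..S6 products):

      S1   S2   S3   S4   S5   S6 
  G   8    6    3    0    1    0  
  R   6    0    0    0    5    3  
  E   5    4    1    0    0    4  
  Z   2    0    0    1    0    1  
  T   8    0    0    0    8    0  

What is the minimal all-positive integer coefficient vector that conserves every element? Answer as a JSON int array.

G: 3·8 = 24 | 2·6+3·3+5·0+3·1+1·0 = 24
R: 3·6 = 18 | 2·0+3·0+5·0+3·5+1·3 = 18
E: 3·5 = 15 | 2·4+3·1+5·0+3·0+1·4 = 15
Z: 3·2 = 6 | 2·0+3·0+5·1+3·0+1·1 = 6
T: 3·8 = 24 | 2·0+3·0+5·0+3·8+1·0 = 24
gcd(3,2,3,5,3,1) = 1

Coefficients: [3, 2, 3, 5, 3, 1]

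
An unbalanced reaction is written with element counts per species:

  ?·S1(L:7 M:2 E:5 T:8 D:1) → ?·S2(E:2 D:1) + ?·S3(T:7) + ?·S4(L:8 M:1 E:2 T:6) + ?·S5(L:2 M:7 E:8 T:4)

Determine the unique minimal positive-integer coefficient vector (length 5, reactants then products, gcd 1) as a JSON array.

Coefficients: [6, 6, 2, 5, 1]

L: 6·7 = 42 | 6·0+2·0+5·8+1·2 = 42
M: 6·2 = 12 | 6·0+2·0+5·1+1·7 = 12
E: 6·5 = 30 | 6·2+2·0+5·2+1·8 = 30
T: 6·8 = 48 | 6·0+2·7+5·6+1·4 = 48
D: 6·1 = 6 | 6·1+2·0+5·0+1·0 = 6
gcd(6,6,2,5,1) = 1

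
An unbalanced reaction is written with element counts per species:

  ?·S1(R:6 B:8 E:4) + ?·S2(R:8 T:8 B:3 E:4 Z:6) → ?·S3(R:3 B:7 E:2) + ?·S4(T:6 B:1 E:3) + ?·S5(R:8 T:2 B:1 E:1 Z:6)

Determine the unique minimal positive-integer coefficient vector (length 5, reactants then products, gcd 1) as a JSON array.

R: 1·6+6·8 = 54 | 2·3+6·0+6·8 = 54
T: 1·0+6·8 = 48 | 2·0+6·6+6·2 = 48
B: 1·8+6·3 = 26 | 2·7+6·1+6·1 = 26
E: 1·4+6·4 = 28 | 2·2+6·3+6·1 = 28
Z: 1·0+6·6 = 36 | 2·0+6·0+6·6 = 36
gcd(1,6,2,6,6) = 1

Coefficients: [1, 6, 2, 6, 6]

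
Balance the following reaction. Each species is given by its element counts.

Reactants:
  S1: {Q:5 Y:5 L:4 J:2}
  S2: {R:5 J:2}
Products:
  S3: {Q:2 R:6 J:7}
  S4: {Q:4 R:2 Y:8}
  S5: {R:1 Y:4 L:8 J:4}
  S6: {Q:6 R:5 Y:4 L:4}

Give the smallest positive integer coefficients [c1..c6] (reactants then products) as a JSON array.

Q: 4·5+5·0 = 20 | 2·2+1·4+1·0+2·6 = 20
R: 4·0+5·5 = 25 | 2·6+1·2+1·1+2·5 = 25
Y: 4·5+5·0 = 20 | 2·0+1·8+1·4+2·4 = 20
L: 4·4+5·0 = 16 | 2·0+1·0+1·8+2·4 = 16
J: 4·2+5·2 = 18 | 2·7+1·0+1·4+2·0 = 18
gcd(4,5,2,1,1,2) = 1

Coefficients: [4, 5, 2, 1, 1, 2]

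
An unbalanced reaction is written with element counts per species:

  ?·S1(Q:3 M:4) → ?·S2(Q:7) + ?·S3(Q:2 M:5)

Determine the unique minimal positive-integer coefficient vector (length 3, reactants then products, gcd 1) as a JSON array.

Coefficients: [5, 1, 4]

Q: 5·3 = 15 | 1·7+4·2 = 15
M: 5·4 = 20 | 1·0+4·5 = 20
gcd(5,1,4) = 1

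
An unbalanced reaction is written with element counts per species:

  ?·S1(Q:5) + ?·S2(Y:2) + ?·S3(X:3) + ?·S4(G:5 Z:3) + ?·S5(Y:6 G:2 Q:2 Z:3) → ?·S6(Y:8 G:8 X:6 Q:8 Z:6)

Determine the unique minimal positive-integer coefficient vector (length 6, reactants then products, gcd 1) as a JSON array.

Coefficients: [4, 6, 6, 4, 2, 3]

Y: 4·0+6·2+6·0+4·0+2·6 = 24 | 3·8 = 24
G: 4·0+6·0+6·0+4·5+2·2 = 24 | 3·8 = 24
X: 4·0+6·0+6·3+4·0+2·0 = 18 | 3·6 = 18
Q: 4·5+6·0+6·0+4·0+2·2 = 24 | 3·8 = 24
Z: 4·0+6·0+6·0+4·3+2·3 = 18 | 3·6 = 18
gcd(4,6,6,4,2,3) = 1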